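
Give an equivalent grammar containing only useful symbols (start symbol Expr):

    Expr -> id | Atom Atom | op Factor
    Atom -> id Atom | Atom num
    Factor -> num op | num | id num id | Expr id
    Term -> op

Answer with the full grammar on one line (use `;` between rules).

Generating nonterminals: {Expr, Factor, Term}.
Reachable from Expr after that: {Expr, Factor}.
Removed useless symbols: {Atom, Term} and every production mentioning them.

Expr -> id | op Factor; Factor -> num op | num | id num id | Expr id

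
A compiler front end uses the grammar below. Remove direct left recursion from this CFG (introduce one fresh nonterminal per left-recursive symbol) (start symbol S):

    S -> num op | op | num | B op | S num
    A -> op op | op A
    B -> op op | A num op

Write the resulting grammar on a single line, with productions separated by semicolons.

S -> num op S' | op S' | num S' | B op S'; A -> op op | op A; B -> op op | A num op; S' -> num S' | epsilon

S is directly left-recursive.
For S: α = {num}, β = {num op, op, num, B op}. Rewrite as S → β S' and S' → α S' | ε.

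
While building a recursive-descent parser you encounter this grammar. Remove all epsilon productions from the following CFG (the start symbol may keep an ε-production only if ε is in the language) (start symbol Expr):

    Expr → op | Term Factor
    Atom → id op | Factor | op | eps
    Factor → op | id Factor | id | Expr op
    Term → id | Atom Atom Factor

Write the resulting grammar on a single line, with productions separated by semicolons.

Nullable nonterminals: {Atom}.
ε ∉ L(G), so no ε-production is kept.
For each production, add variants omitting each subset of nullable occurrences: Term → Atom Atom Factor gives Atom Atom Factor | Atom Factor | Factor.

Expr → op | Term Factor; Atom → id op | Factor | op; Factor → op | id Factor | id | Expr op; Term → id | Atom Atom Factor | Atom Factor | Factor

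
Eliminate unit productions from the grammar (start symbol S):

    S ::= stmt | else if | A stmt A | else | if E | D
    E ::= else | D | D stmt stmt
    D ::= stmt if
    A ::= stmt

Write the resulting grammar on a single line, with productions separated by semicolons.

Unit pairs: E ⇒* {D}; S ⇒* {D}.
Replace each nonterminal's rules with the union of the non-unit rules of every nonterminal it unit-derives.

S ::= stmt if | stmt | else if | A stmt A | else | if E; E ::= else | D stmt stmt | stmt if; D ::= stmt if; A ::= stmt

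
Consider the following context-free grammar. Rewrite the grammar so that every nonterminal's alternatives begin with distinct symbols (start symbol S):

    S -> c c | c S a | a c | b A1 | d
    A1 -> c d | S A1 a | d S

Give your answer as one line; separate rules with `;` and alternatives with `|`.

S has alternatives sharing prefix 'c': factor to S → c S' with S' → c | S a.

S -> a c | b A1 | d | c S'; A1 -> c d | S A1 a | d S; S' -> c | S a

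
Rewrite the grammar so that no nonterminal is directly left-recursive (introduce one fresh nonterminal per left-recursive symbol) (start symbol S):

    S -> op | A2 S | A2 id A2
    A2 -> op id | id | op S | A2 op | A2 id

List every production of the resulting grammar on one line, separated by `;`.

S -> op | A2 S | A2 id A2; A2 -> op id A2' | id A2' | op S A2'; A2' -> op A2' | id A2' | ε

A2 is directly left-recursive.
For A2: α = {op, id}, β = {op id, id, op S}. Rewrite as A2 → β A2' and A2' → α A2' | ε.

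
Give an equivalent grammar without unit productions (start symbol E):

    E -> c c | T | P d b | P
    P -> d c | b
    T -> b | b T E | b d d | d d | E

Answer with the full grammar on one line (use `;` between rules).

Unit pairs: E ⇒* {P, T}; T ⇒* {E, P}.
Replace each nonterminal's rules with the union of the non-unit rules of every nonterminal it unit-derives.

E -> c c | P d b | d c | b | b T E | b d d | d d; P -> d c | b; T -> c c | P d b | d c | b | b T E | b d d | d d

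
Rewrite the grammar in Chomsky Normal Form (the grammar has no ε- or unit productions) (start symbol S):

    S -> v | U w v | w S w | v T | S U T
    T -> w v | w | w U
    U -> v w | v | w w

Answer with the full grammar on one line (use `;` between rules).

Introduce a nonterminal for each terminal appearing in a rule of length ≥ 2: X1 → w, X2 → v.
Binarize each right-hand side of length ≥ 3 by chaining fresh nonterminals (Y1, Y2, …): affected rules were S → U X1 X2; S → X1 S X1; S → S U T.

S -> v | U Y1 | X1 Y2 | X2 T | S Y3; T -> X1 X2 | w | X1 U; U -> X2 X1 | v | X1 X1; X1 -> w; X2 -> v; Y1 -> X1 X2; Y2 -> S X1; Y3 -> U T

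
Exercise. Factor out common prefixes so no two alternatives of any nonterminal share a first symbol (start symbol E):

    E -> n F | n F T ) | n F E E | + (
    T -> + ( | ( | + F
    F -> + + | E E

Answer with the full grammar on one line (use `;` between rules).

E has alternatives sharing prefix 'n F': factor to E → n F E' with E' → ε | T ) | E E.
T has alternatives sharing prefix '+': factor to T → + T' with T' → ( | F.

E -> + ( | n F E'; T -> ( | + T'; F -> + + | E E; E' -> epsilon | T ) | E E; T' -> ( | F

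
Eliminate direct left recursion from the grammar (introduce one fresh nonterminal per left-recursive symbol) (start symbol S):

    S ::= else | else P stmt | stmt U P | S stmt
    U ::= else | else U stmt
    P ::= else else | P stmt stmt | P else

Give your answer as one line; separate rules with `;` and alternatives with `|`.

S, P are directly left-recursive.
For S: α = {stmt}, β = {else, else P stmt, stmt U P}. Rewrite as S → β S' and S' → α S' | ε.
For P: α = {stmt stmt, else}, β = {else else}. Rewrite as P → β P' and P' → α P' | ε.

S ::= else S' | else P stmt S' | stmt U P S'; U ::= else | else U stmt; P ::= else else P'; S' ::= stmt S' | ε; P' ::= stmt stmt P' | else P' | ε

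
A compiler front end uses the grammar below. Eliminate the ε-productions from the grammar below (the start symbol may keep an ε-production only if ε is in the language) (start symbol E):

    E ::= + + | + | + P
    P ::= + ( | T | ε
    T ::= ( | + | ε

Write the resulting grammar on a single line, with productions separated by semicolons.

E ::= + + | + | + P; P ::= + ( | T; T ::= ( | +

The nullable symbols are {P, T}.
ε ∉ L(G), so no ε-production is kept.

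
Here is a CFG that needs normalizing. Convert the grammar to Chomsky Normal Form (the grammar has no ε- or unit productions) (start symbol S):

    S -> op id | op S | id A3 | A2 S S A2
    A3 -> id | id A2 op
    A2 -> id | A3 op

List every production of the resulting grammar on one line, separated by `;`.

Introduce a nonterminal for each terminal appearing in a rule of length ≥ 2: X1 → op, X2 → id.
Binarize each right-hand side of length ≥ 3 by chaining fresh nonterminals (Y1, Y2, …): affected rules were S → A2 S S A2; A3 → X2 A2 X1.

S -> X1 X2 | X1 S | X2 A3 | A2 Y1; A3 -> id | X2 Y3; A2 -> id | A3 X1; X1 -> op; X2 -> id; Y1 -> S Y2; Y2 -> S A2; Y3 -> A2 X1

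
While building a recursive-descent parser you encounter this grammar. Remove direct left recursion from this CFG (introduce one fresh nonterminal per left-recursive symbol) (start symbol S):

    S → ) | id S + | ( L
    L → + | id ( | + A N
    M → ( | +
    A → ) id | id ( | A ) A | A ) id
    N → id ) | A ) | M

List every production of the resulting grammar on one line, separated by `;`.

S → ) | id S + | ( L; L → + | id ( | + A N; M → ( | +; A → ) id A' | id ( A'; N → id ) | A ) | M; A' → ) A A' | ) id A' | ε

Left recursion appears on A.
For A: α = {) A, ) id}, β = {) id, id (}. Rewrite as A → β A' and A' → α A' | ε.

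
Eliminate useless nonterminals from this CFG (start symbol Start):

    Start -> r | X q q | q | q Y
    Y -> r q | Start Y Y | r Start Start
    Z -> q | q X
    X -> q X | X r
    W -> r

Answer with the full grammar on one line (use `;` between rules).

Start -> r | q | q Y; Y -> r q | Start Y Y | r Start Start

Generating nonterminals: {Start, W, Y, Z}.
Reachable from Start after that: {Start, Y}.
Removed useless symbols: {W, X, Z} and every production mentioning them.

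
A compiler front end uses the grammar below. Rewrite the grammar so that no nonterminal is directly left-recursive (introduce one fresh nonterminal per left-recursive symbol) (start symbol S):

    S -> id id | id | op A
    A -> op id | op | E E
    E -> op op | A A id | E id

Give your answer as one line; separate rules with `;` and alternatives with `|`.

S -> id id | id | op A; A -> op id | op | E E; E -> op op E' | A A id E'; E' -> id E' | ε

Left recursion appears on E.
For E: α = {id}, β = {op op, A A id}. Rewrite as E → β E' and E' → α E' | ε.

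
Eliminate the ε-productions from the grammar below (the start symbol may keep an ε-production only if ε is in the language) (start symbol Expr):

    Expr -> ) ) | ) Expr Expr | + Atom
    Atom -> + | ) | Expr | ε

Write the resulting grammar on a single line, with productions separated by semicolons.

Nullable nonterminals: {Atom}.
ε ∉ L(G), so no ε-production is kept.
Add the nullable-subset variants: Expr → + Atom gives + Atom | +.

Expr -> ) ) | ) Expr Expr | + Atom | +; Atom -> + | ) | Expr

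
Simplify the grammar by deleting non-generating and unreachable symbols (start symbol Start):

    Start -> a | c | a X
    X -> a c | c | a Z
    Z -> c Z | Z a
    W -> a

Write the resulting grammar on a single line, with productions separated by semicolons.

Start -> a | c | a X; X -> a c | c

Generating nonterminals: {Start, W, X}.
Reachable from Start after that: {Start, X}.
Removed useless symbols: {W, Z} and every production mentioning them.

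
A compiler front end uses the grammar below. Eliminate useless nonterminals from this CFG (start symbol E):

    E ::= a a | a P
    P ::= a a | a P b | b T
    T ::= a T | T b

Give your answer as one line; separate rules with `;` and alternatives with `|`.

Generating nonterminals: {E, P}.
Reachable from E after that: {E, P}.
Removed useless symbols: {T} and every production mentioning them.

E ::= a a | a P; P ::= a a | a P b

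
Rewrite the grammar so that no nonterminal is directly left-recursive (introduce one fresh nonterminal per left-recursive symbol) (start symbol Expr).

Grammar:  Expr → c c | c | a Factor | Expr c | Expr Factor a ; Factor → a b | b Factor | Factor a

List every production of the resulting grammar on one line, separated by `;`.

Expr → c c Expr1 | c Expr1 | a Factor Expr1; Factor → a b Factor1 | b Factor Factor1; Expr1 → c Expr1 | Factor a Expr1 | ε; Factor1 → a Factor1 | ε

Directly left-recursive nonterminals: Expr, Factor.
For Expr: α = {c, Factor a}, β = {c c, c, a Factor}. Rewrite as Expr → β Expr1 and Expr1 → α Expr1 | ε.
For Factor: α = {a}, β = {a b, b Factor}. Rewrite as Factor → β Factor1 and Factor1 → α Factor1 | ε.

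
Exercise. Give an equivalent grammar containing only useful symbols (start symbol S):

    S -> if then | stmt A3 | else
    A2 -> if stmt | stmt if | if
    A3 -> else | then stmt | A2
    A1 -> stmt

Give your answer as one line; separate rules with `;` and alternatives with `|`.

S -> if then | stmt A3 | else; A2 -> if stmt | stmt if | if; A3 -> else | then stmt | A2

Generating nonterminals: {A1, A2, A3, S}.
Reachable from S after that: {A2, A3, S}.
Removed useless symbols: {A1} and every production mentioning them.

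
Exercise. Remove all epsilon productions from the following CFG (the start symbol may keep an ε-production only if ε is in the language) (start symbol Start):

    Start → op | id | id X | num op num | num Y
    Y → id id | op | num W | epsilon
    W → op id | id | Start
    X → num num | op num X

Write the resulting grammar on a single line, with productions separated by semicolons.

Start → op | id | id X | num op num | num Y | num; Y → id id | op | num W; W → op id | id | Start; X → num num | op num X

Nullable nonterminals: {Y}.
ε ∉ L(G), so no ε-production is kept.
Expand every rule over subsets of its nullable positions: Start → num Y gives num Y | num.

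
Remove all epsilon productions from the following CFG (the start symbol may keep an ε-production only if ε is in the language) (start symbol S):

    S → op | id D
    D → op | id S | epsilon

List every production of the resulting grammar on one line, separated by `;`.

Nullable set = {D}.
ε ∉ L(G), so no ε-production is kept.
Expand every rule over subsets of its nullable positions: S → id D gives id D | id.

S → op | id D | id; D → op | id S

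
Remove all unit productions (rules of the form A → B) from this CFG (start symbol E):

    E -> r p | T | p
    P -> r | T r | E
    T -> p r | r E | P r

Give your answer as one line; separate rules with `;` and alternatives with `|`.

Unit pairs: E ⇒* {T}; P ⇒* {E, T}.
Replace each nonterminal's rules with the union of the non-unit rules of every nonterminal it unit-derives.

E -> r p | p | p r | r E | P r; P -> r p | p | r | T r | p r | r E | P r; T -> p r | r E | P r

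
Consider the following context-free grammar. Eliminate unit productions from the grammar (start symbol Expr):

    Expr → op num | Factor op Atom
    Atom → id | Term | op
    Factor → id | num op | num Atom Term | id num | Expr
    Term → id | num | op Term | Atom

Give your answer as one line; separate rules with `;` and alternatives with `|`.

Expr → op num | Factor op Atom; Atom → id | num | op Term | op; Factor → id | num op | num Atom Term | id num | op num | Factor op Atom; Term → id | num | op Term | op

Unit pairs: Atom ⇒* {Term}; Factor ⇒* {Expr}; Term ⇒* {Atom}.
For every A with A ⇒* B via unit rules, add B's non-unit alternatives to A; then delete every rule of the form X → Y.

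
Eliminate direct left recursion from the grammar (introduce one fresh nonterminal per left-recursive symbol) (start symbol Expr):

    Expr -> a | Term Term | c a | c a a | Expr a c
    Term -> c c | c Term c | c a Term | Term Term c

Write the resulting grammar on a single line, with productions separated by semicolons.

Directly left-recursive nonterminals: Expr, Term.
For Expr: α = {a c}, β = {a, Term Term, c a, c a a}. Rewrite as Expr → β Expr1 and Expr1 → α Expr1 | ε.
For Term: α = {Term c}, β = {c c, c Term c, c a Term}. Rewrite as Term → β Term1 and Term1 → α Term1 | ε.

Expr -> a Expr1 | Term Term Expr1 | c a Expr1 | c a a Expr1; Term -> c c Term1 | c Term c Term1 | c a Term Term1; Expr1 -> a c Expr1 | ε; Term1 -> Term c Term1 | ε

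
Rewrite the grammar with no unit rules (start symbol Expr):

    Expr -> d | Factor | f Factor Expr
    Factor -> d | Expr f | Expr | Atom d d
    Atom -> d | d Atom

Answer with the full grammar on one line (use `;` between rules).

Unit pairs: Expr ⇒* {Factor}; Factor ⇒* {Expr}.
Replace each nonterminal's rules with the union of the non-unit rules of every nonterminal it unit-derives.

Expr -> d | Expr f | Atom d d | f Factor Expr; Factor -> d | Expr f | Atom d d | f Factor Expr; Atom -> d | d Atom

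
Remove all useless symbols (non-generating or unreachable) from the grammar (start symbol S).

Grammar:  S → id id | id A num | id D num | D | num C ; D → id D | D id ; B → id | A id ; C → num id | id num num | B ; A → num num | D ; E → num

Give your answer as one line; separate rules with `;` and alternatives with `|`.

Generating nonterminals: {A, B, C, E, S}.
Reachable from S after that: {A, B, C, S}.
Removed useless symbols: {D, E} and every production mentioning them.

S → id id | id A num | num C; B → id | A id; C → num id | id num num | B; A → num num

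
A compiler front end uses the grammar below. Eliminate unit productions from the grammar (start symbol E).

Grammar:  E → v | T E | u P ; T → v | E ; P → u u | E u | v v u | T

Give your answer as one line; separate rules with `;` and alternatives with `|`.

E → v | T E | u P; T → v | T E | u P; P → v | T E | u P | u u | E u | v v u

Unit pairs: P ⇒* {E, T}; T ⇒* {E}.
For each unit pair (A, B), copy every non-unit production of B to A, then drop all unit productions.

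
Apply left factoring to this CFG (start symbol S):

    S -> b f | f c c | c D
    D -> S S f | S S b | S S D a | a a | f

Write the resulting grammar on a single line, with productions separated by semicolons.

D has alternatives sharing prefix 'S S': factor to D → S S D' with D' → f | b | D a.

S -> b f | f c c | c D; D -> a a | f | S S D'; D' -> f | b | D a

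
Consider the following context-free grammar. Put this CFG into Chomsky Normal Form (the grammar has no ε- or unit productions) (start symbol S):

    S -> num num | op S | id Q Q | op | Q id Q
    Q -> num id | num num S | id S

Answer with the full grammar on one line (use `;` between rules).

Introduce a nonterminal for each terminal appearing in a rule of length ≥ 2: X1 → num, X2 → op, X3 → id.
Binarize each right-hand side of length ≥ 3 by chaining fresh nonterminals (Y1, Y2, …): affected rules were S → X3 Q Q; S → Q X3 Q; Q → X1 X1 S.

S -> X1 X1 | X2 S | X3 Y1 | op | Q Y2; Q -> X1 X3 | X1 Y3 | X3 S; X1 -> num; X2 -> op; X3 -> id; Y1 -> Q Q; Y2 -> X3 Q; Y3 -> X1 S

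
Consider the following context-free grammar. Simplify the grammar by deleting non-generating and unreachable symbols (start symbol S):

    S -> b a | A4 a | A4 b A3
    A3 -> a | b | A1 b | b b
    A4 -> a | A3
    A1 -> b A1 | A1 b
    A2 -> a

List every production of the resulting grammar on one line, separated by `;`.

S -> b a | A4 a | A4 b A3; A3 -> a | b | b b; A4 -> a | A3

Generating nonterminals: {A2, A3, A4, S}.
Reachable from S after that: {A3, A4, S}.
Removed useless symbols: {A1, A2} and every production mentioning them.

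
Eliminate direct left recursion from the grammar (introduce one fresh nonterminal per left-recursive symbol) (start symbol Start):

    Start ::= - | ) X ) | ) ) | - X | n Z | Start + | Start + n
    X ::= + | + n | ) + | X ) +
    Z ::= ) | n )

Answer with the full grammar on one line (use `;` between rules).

Start ::= - Start1 | ) X ) Start1 | ) ) Start1 | - X Start1 | n Z Start1; X ::= + X1 | + n X1 | ) + X1; Z ::= ) | n ); Start1 ::= + Start1 | + n Start1 | ε; X1 ::= ) + X1 | ε

Start, X are directly left-recursive.
For Start: α = {+, + n}, β = {-, ) X ), ) ), - X, n Z}. Rewrite as Start → β Start1 and Start1 → α Start1 | ε.
For X: α = {) +}, β = {+, + n, ) +}. Rewrite as X → β X1 and X1 → α X1 | ε.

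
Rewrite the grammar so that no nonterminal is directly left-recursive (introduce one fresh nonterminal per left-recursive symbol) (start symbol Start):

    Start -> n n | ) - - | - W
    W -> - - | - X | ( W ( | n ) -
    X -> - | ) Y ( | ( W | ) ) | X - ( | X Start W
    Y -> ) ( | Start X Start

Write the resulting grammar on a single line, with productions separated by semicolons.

Start -> n n | ) - - | - W; W -> - - | - X | ( W ( | n ) -; X -> - X1 | ) Y ( X1 | ( W X1 | ) ) X1; Y -> ) ( | Start X Start; X1 -> - ( X1 | Start W X1 | ε

X is directly left-recursive.
For X: α = {- (, Start W}, β = {-, ) Y (, ( W, ) )}. Rewrite as X → β X1 and X1 → α X1 | ε.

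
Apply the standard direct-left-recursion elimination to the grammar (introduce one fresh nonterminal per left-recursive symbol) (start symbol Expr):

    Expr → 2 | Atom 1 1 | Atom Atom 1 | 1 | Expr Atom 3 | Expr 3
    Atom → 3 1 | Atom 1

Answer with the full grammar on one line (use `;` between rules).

Expr → 2 Expr1 | Atom 1 1 Expr1 | Atom Atom 1 Expr1 | 1 Expr1; Atom → 3 1 Atom1; Expr1 → Atom 3 Expr1 | 3 Expr1 | ε; Atom1 → 1 Atom1 | ε

Expr, Atom are directly left-recursive.
For Expr: α = {Atom 3, 3}, β = {2, Atom 1 1, Atom Atom 1, 1}. Rewrite as Expr → β Expr1 and Expr1 → α Expr1 | ε.
For Atom: α = {1}, β = {3 1}. Rewrite as Atom → β Atom1 and Atom1 → α Atom1 | ε.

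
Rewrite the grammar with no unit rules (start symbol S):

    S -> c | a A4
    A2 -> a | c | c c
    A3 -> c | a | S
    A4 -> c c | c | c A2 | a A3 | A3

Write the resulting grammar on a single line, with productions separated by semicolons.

Unit pairs: A3 ⇒* {S}; A4 ⇒* {A3, S}.
For every A with A ⇒* B via unit rules, add B's non-unit alternatives to A; then delete every rule of the form X → Y.

S -> c | a A4; A2 -> a | c | c c; A3 -> c | a A4 | a; A4 -> c c | c | c A2 | a A3 | a A4 | a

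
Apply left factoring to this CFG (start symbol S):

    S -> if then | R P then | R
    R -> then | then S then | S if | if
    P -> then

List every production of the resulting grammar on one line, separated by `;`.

S has alternatives sharing prefix 'R': factor to S → R S' with S' → P then | ε.
R has alternatives sharing prefix 'then': factor to R → then R' with R' → ε | S then.

S -> if then | R S'; R -> S if | if | then R'; P -> then; S' -> P then | ε; R' -> ε | S then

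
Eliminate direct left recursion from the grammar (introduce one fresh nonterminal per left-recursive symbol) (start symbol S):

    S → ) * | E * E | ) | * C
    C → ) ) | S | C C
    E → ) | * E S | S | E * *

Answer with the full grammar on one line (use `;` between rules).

C, E are directly left-recursive.
For C: α = {C}, β = {) ), S}. Rewrite as C → β C' and C' → α C' | ε.
For E: α = {* *}, β = {), * E S, S}. Rewrite as E → β E' and E' → α E' | ε.

S → ) * | E * E | ) | * C; C → ) ) C' | S C'; E → ) E' | * E S E' | S E'; C' → C C' | epsilon; E' → * * E' | epsilon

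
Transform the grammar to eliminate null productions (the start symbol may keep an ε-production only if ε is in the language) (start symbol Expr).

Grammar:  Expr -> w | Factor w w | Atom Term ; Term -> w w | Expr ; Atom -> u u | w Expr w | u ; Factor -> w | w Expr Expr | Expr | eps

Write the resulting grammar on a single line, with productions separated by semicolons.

Expr -> w | Factor w w | w w | Atom Term; Term -> w w | Expr; Atom -> u u | w Expr w | u; Factor -> w | w Expr Expr | Expr

Nullable nonterminals: {Factor}.
ε ∉ L(G), so no ε-production is kept.
Expand every rule over subsets of its nullable positions: Expr → Factor w w gives Factor w w | w w.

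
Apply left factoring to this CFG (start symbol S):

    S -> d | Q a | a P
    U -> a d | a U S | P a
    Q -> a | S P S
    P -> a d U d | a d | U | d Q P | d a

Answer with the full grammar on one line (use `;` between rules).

U has alternatives sharing prefix 'a': factor to U → a U' with U' → d | U S.
P has alternatives sharing prefix 'a d': factor to P → a d P' with P' → U d | ε.
P has alternatives sharing prefix 'd': factor to P → d P'' with P'' → Q P | a.

S -> d | Q a | a P; U -> P a | a U'; Q -> a | S P S; P -> U | a d P' | d P''; U' -> d | U S; P' -> U d | epsilon; P'' -> Q P | a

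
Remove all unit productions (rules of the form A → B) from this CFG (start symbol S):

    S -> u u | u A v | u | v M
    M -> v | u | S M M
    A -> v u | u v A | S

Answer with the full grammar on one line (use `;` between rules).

S -> u u | u A v | u | v M; M -> v | u | S M M; A -> u u | u A v | u | v M | v u | u v A

Unit pairs: A ⇒* {S}.
For every A with A ⇒* B via unit rules, add B's non-unit alternatives to A; then delete every rule of the form X → Y.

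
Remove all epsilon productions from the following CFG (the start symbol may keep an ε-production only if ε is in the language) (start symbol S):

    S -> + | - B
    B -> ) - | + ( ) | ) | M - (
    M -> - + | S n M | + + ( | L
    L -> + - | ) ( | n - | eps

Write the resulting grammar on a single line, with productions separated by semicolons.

S -> + | - B; B -> ) - | + ( ) | ) | M - ( | - (; M -> - + | S n M | S n | + + ( | L; L -> + - | ) ( | n -

Nullable nonterminals: {L, M}.
ε ∉ L(G), so no ε-production is kept.
For each production, add variants omitting each subset of nullable occurrences: B → M - ( gives M - ( | - (. M → S n M gives S n M | S n.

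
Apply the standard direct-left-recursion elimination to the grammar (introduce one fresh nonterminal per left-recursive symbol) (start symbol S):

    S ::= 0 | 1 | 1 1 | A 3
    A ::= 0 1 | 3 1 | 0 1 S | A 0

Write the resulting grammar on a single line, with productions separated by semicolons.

A is directly left-recursive.
For A: α = {0}, β = {0 1, 3 1, 0 1 S}. Rewrite as A → β A' and A' → α A' | ε.

S ::= 0 | 1 | 1 1 | A 3; A ::= 0 1 A' | 3 1 A' | 0 1 S A'; A' ::= 0 A' | ε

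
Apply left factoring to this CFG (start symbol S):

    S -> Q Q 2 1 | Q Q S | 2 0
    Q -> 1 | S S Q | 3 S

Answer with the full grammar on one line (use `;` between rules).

S has alternatives sharing prefix 'Q Q': factor to S → Q Q S' with S' → 2 1 | S.

S -> 2 0 | Q Q S'; Q -> 1 | S S Q | 3 S; S' -> 2 1 | S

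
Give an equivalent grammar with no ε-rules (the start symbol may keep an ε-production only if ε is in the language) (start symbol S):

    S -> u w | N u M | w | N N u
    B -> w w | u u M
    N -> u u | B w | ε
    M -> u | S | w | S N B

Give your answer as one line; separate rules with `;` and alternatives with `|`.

S -> u w | N u M | u M | w | N N u | N u | u; B -> w w | u u M; N -> u u | B w; M -> u | S | w | S N B | S B

Nullable set = {N}.
ε ∉ L(G), so no ε-production is kept.
For each production, add variants omitting each subset of nullable occurrences: S → N u M gives N u M | u M. S → N N u gives N N u | N u | u. M → S N B gives S N B | S B.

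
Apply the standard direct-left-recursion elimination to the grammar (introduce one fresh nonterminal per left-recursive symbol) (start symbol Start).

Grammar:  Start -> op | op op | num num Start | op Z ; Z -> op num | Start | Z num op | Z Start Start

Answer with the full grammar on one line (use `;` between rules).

Start -> op | op op | num num Start | op Z; Z -> op num Z1 | Start Z1; Z1 -> num op Z1 | Start Start Z1 | ε

Z is directly left-recursive.
For Z: α = {num op, Start Start}, β = {op num, Start}. Rewrite as Z → β Z1 and Z1 → α Z1 | ε.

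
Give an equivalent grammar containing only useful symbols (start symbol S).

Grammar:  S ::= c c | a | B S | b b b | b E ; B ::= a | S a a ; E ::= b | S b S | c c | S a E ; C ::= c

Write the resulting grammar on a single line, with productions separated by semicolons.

S ::= c c | a | B S | b b b | b E; B ::= a | S a a; E ::= b | S b S | c c | S a E

Generating nonterminals: {B, C, E, S}.
Reachable from S after that: {B, E, S}.
Removed useless symbols: {C} and every production mentioning them.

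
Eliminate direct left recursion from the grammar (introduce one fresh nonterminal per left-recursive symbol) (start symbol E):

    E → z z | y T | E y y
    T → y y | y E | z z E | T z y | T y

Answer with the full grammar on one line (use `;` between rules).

E → z z E' | y T E'; T → y y T' | y E T' | z z E T'; E' → y y E' | eps; T' → z y T' | y T' | eps

Directly left-recursive nonterminals: E, T.
For E: α = {y y}, β = {z z, y T}. Rewrite as E → β E' and E' → α E' | ε.
For T: α = {z y, y}, β = {y y, y E, z z E}. Rewrite as T → β T' and T' → α T' | ε.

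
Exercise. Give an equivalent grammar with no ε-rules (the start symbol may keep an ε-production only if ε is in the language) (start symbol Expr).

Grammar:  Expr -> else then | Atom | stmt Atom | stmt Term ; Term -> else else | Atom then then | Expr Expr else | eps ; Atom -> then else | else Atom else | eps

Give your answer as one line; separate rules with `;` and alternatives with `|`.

Expr -> else then | Atom | stmt Atom | stmt | stmt Term | eps; Term -> else else | Atom then then | then then | Expr Expr else | Expr else | else; Atom -> then else | else Atom else | else else

The nullable symbols are {Atom, Expr, Term}.
ε ∈ L(G) since Expr is nullable, so keep Expr → ε.
For each production, add variants omitting each subset of nullable occurrences: Expr → stmt Atom gives stmt Atom | stmt. Term → Atom then then gives Atom then then | then then. Term → Expr Expr else gives Expr Expr else | Expr else | else. Atom → else Atom else gives else Atom else | else else.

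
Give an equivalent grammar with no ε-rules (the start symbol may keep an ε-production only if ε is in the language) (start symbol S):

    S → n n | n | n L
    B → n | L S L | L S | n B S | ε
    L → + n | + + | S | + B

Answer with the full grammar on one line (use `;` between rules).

S → n n | n | n L; B → n | L S L | L S | n B S | n S; L → + n | + + | S | + B | +

The nullable symbols are {B}.
ε ∉ L(G), so no ε-production is kept.
Expand every rule over subsets of its nullable positions: B → n B S gives n B S | n S. L → + B gives + B | +.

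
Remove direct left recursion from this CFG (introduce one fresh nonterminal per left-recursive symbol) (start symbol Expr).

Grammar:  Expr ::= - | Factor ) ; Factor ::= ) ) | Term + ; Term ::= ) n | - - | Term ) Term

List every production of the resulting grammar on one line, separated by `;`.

Expr ::= - | Factor ); Factor ::= ) ) | Term +; Term ::= ) n Term1 | - - Term1; Term1 ::= ) Term Term1 | eps

Directly left-recursive nonterminal: Term.
For Term: α = {) Term}, β = {) n, - -}. Rewrite as Term → β Term1 and Term1 → α Term1 | ε.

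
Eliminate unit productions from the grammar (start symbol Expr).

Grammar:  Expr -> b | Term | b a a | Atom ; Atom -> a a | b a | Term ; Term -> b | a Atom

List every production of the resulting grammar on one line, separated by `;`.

Unit pairs: Atom ⇒* {Term}; Expr ⇒* {Atom, Term}.
For each unit pair (A, B), copy every non-unit production of B to A, then drop all unit productions.

Expr -> b | a Atom | a a | b a | b a a; Atom -> b | a Atom | a a | b a; Term -> b | a Atom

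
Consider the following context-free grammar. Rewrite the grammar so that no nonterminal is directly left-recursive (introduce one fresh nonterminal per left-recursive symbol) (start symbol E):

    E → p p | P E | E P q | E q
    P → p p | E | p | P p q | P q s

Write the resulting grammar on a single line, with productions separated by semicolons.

Left recursion appears on E, P.
For E: α = {P q, q}, β = {p p, P E}. Rewrite as E → β E' and E' → α E' | ε.
For P: α = {p q, q s}, β = {p p, E, p}. Rewrite as P → β P' and P' → α P' | ε.

E → p p E' | P E E'; P → p p P' | E P' | p P'; E' → P q E' | q E' | ε; P' → p q P' | q s P' | ε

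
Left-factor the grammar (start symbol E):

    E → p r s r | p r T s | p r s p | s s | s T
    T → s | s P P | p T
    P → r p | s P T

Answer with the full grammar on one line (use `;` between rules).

E has alternatives sharing prefix 'p r': factor to E → p r E' with E' → s r | T s | s p.
E has alternatives sharing prefix 's': factor to E → s E'' with E'' → s | T.
T has alternatives sharing prefix 's': factor to T → s T' with T' → ε | P P.
E' has alternatives sharing prefix 's': factor to E' → s E''' with E''' → r | p.

E → p r E' | s E''; T → p T | s T'; P → r p | s P T; E' → T s | s E'''; E'' → s | T; T' → ε | P P; E''' → r | p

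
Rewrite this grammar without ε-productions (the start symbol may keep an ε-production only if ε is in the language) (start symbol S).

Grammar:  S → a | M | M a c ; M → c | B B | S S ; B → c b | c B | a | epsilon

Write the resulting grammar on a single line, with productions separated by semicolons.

S → a | M | M a c | a c | epsilon; M → c | B B | B | S S | S; B → c b | c B | c | a

Nullable nonterminals: {B, M, S}.
ε ∈ L(G) since S is nullable, so keep S → ε.
Add the nullable-subset variants: S → M a c gives M a c | a c. M → B B gives B B | B. M → S S gives S S | S. B → c B gives c B | c.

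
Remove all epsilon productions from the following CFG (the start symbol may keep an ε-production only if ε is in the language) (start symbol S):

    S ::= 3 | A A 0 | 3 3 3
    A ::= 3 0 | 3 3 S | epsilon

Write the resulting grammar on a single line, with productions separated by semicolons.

S ::= 3 | A A 0 | A 0 | 0 | 3 3 3; A ::= 3 0 | 3 3 S

Nullable set = {A}.
ε ∉ L(G), so no ε-production is kept.
For each production, add variants omitting each subset of nullable occurrences: S → A A 0 gives A A 0 | A 0 | 0.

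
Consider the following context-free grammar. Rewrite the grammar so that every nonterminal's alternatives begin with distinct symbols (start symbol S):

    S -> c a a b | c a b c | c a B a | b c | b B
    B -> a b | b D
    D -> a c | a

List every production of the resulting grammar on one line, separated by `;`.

S has alternatives sharing prefix 'c a': factor to S → c a S' with S' → a b | b c | B a.
S has alternatives sharing prefix 'b': factor to S → b S'' with S'' → c | B.
D has alternatives sharing prefix 'a': factor to D → a D' with D' → c | ε.

S -> c a S' | b S''; B -> a b | b D; D -> a D'; S' -> a b | b c | B a; S'' -> c | B; D' -> c | ε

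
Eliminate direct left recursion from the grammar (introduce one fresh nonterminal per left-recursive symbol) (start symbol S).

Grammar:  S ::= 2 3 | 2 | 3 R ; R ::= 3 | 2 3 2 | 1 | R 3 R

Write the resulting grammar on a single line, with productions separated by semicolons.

Left recursion appears on R.
For R: α = {3 R}, β = {3, 2 3 2, 1}. Rewrite as R → β R' and R' → α R' | ε.

S ::= 2 3 | 2 | 3 R; R ::= 3 R' | 2 3 2 R' | 1 R'; R' ::= 3 R R' | ε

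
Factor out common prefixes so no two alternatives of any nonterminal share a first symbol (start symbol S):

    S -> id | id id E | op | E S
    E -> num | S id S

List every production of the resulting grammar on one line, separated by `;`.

S -> op | E S | id S'; E -> num | S id S; S' -> ε | id E

S has alternatives sharing prefix 'id': factor to S → id S' with S' → ε | id E.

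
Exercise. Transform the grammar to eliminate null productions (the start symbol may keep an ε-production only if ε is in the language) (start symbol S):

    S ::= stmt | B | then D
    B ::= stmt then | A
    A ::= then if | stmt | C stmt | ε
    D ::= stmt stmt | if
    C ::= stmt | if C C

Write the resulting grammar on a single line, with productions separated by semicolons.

S ::= stmt | B | then D | ε; B ::= stmt then | A; A ::= then if | stmt | C stmt; D ::= stmt stmt | if; C ::= stmt | if C C

Nullable set = {A, B, S}.
ε ∈ L(G) since S is nullable, so keep S → ε.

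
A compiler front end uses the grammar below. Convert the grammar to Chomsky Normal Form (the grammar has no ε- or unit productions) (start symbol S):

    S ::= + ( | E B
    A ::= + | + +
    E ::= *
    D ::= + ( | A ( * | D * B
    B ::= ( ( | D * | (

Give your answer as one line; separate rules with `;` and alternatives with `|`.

Introduce a nonterminal for each terminal appearing in a rule of length ≥ 2: X1 → +, X2 → (, X3 → *.
Binarize each right-hand side of length ≥ 3 by chaining fresh nonterminals (Y1, Y2, …): affected rules were D → A X2 X3; D → D X3 B.

S ::= X1 X2 | E B; A ::= + | X1 X1; E ::= *; D ::= X1 X2 | A Y1 | D Y2; B ::= X2 X2 | D X3 | (; X1 ::= +; X2 ::= (; X3 ::= *; Y1 ::= X2 X3; Y2 ::= X3 B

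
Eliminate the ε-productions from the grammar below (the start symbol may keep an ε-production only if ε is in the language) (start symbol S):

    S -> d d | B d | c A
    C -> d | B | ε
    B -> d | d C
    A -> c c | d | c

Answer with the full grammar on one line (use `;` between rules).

Nullable set = {C}.
ε ∉ L(G), so no ε-production is kept.

S -> d d | B d | c A; C -> d | B; B -> d | d C; A -> c c | d | c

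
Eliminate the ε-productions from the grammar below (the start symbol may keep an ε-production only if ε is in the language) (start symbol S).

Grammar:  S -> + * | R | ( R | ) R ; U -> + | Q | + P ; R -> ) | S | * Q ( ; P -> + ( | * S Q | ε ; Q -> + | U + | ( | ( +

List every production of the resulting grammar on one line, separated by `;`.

Nullable set = {P}.
ε ∉ L(G), so no ε-production is kept.

S -> + * | R | ( R | ) R; U -> + | Q | + P; R -> ) | S | * Q (; P -> + ( | * S Q; Q -> + | U + | ( | ( +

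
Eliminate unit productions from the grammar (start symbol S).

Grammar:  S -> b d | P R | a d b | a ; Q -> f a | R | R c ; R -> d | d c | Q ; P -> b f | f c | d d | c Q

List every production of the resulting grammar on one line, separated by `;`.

S -> b d | P R | a d b | a; Q -> d | d c | f a | R c; R -> f a | R c | d | d c; P -> b f | f c | d d | c Q

Unit pairs: Q ⇒* {R}; R ⇒* {Q}.
For every A with A ⇒* B via unit rules, add B's non-unit alternatives to A; then delete every rule of the form X → Y.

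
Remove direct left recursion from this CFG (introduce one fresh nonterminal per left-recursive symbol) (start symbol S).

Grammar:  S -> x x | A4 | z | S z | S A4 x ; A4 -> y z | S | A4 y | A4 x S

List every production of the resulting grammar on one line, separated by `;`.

S -> x x S' | A4 S' | z S'; A4 -> y z A4' | S A4'; S' -> z S' | A4 x S' | eps; A4' -> y A4' | x S A4' | eps

Left recursion appears on S, A4.
For S: α = {z, A4 x}, β = {x x, A4, z}. Rewrite as S → β S' and S' → α S' | ε.
For A4: α = {y, x S}, β = {y z, S}. Rewrite as A4 → β A4' and A4' → α A4' | ε.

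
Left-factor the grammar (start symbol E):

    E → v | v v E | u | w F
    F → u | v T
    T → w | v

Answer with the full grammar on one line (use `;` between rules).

E has alternatives sharing prefix 'v': factor to E → v E' with E' → ε | v E.

E → u | w F | v E'; F → u | v T; T → w | v; E' → ε | v E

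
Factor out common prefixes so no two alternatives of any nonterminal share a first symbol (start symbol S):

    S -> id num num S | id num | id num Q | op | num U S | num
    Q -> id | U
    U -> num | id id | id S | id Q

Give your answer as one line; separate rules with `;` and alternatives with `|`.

S has alternatives sharing prefix 'id num': factor to S → id num S' with S' → num S | ε | Q.
S has alternatives sharing prefix 'num': factor to S → num S'' with S'' → U S | ε.
U has alternatives sharing prefix 'id': factor to U → id U' with U' → id | S | Q.

S -> op | id num S' | num S''; Q -> id | U; U -> num | id U'; S' -> num S | ε | Q; S'' -> U S | ε; U' -> id | S | Q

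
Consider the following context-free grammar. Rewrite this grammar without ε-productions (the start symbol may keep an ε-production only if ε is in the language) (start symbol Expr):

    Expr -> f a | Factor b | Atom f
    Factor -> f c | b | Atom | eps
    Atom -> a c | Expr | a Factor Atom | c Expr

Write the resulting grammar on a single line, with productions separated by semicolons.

Expr -> f a | Factor b | b | Atom f; Factor -> f c | b | Atom; Atom -> a c | Expr | a Factor Atom | a Atom | c Expr

Nullable set = {Factor}.
ε ∉ L(G), so no ε-production is kept.
Expand every rule over subsets of its nullable positions: Expr → Factor b gives Factor b | b. Atom → a Factor Atom gives a Factor Atom | a Atom.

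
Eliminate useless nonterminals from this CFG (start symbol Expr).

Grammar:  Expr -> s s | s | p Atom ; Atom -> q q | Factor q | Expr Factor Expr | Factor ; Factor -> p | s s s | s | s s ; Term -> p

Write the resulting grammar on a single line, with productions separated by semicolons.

Expr -> s s | s | p Atom; Atom -> q q | Factor q | Expr Factor Expr | Factor; Factor -> p | s s s | s | s s

Generating nonterminals: {Atom, Expr, Factor, Term}.
Reachable from Expr after that: {Atom, Expr, Factor}.
Removed useless symbols: {Term} and every production mentioning them.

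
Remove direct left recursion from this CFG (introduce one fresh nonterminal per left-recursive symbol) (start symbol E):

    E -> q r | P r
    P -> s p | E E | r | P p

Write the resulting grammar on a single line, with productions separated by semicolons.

Directly left-recursive nonterminal: P.
For P: α = {p}, β = {s p, E E, r}. Rewrite as P → β P' and P' → α P' | ε.

E -> q r | P r; P -> s p P' | E E P' | r P'; P' -> p P' | ε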